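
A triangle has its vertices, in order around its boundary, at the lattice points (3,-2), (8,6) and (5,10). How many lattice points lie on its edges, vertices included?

Along each edge there are gcd(|Δx|,|Δy|)+1 lattice points, so counting each shared vertex once the boundary has gcd(5,8) + gcd(3,4) + gcd(2,12) = 1+1+2 = 4.

4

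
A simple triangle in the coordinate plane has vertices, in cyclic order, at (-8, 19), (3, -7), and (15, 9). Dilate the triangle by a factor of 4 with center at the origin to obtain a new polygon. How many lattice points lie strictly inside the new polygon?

Using the shoelace formula, 2A = |[(-8)·(-7) − 3·19] + [3·9 − 15·(-7)] + [15·19 − (-8)·9]| = 488, so the area is 244.
Along each edge there are gcd(|Δx|,|Δy|)+1 lattice points, so counting each shared vertex once the boundary has gcd(11,26) + gcd(12,16) + gcd(23,10) = 1+4+1 = 6.
Scaling by 4 multiplies the area by 4² = 16 (so the new area is 3904) and multiplies the boundary lattice-point count by 4, giving 24.
By Pick's theorem, the interior count of the dilated polygon is 3904 − 24/2 + 1 = 3893.

3893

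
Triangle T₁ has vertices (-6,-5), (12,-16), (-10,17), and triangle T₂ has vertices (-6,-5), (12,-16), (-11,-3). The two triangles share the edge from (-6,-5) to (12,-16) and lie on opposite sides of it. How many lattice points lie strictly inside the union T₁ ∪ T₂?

The union is the simple quadrilateral with vertices (-6,-5), (-10,17), (12,-16), (-11,-3) in order.
The shoelace formula gives twice the area as |[(-6)·17 − (-10)·(-5)] + [(-10)·(-16) − 12·17] + [12·(-3) − (-11)·(-16)] + [(-11)·(-5) − (-6)·(-3)]| = 371, so the area is 371/2.
The number of boundary lattice points is Σ gcd(|Δx|,|Δy|) = gcd(4,22) + gcd(22,33) + gcd(23,13) + gcd(5,2) = 2+11+1+1 = 15.
By Pick's theorem I = A − B/2 + 1 = 371/2 − 15/2 + 1 = 179.

179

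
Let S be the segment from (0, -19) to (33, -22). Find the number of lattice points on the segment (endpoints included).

The number of lattice points on a segment between lattice points is gcd(|Δx|,|Δy|) + 1 = gcd(33,3) + 1 = 3 + 1 = 4.

4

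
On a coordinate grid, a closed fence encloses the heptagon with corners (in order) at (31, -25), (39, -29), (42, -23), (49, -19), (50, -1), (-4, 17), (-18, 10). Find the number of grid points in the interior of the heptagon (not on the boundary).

The shoelace formula gives twice the area as |(31·(-29) − 39·(-25)) + (39·(-23) − 42·(-29)) + (42·(-19) − 49·(-23)) + (49·(-1) − 50·(-19)) + (50·17 − (-4)·(-1)) + ((-4)·10 − (-18)·17) + ((-18)·(-25) − 31·10)| = 2879, so the area is 1439.5.
The number of boundary lattice points is Σ gcd(|Δx|,|Δy|) = gcd(8,4) + gcd(3,6) + gcd(7,4) + gcd(1,18) + gcd(54,18) + gcd(14,7) + gcd(49,35) = 4+3+1+1+18+7+7 = 41.
By Pick's theorem A = I + B/2 − 1, so I = 1439.5 − 41/2 + 1 = 1420.

1420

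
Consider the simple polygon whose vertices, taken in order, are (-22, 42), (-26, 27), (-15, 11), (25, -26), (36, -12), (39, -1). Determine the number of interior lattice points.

By the shoelace formula, twice the signed area is |[(-22)·27 − (-26)·42] + [(-26)·11 − (-15)·27] + [(-15)·(-26) − 25·11] + [25·(-12) − 36·(-26)] + [36·(-1) − 39·(-12)] + [39·42 − (-22)·(-1)]| = 3416, so the area is 1708.
The number of boundary lattice points is Σ gcd(|Δx|,|Δy|) = gcd(4,15) + gcd(11,16) + gcd(40,37) + gcd(11,14) + gcd(3,11) + gcd(61,43) = 1+1+1+1+1+1 = 6.
By Pick's theorem A = I + B/2 − 1, so I = 1708 − 6/2 + 1 = 1706.

1706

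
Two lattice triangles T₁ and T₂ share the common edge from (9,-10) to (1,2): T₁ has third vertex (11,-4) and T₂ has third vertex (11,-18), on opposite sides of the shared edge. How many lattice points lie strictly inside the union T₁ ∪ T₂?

The union is the simple quadrilateral with vertices (9,-10), (11,-4), (1,2), (11,-18) in order.
The shoelace formula gives twice the area as |(9·(-4) − 11·(-10)) + (11·2 − 1·(-4)) + (1·(-18) − 11·2) + (11·(-10) − 9·(-18))| = 112, so the area is 56.
Summing gcd(|Δx|,|Δy|) over the edges gives the boundary count: gcd(2,6) + gcd(10,6) + gcd(10,20) + gcd(2,8) = 2+2+10+2 = 16.
By Pick's theorem I = A − B/2 + 1 = 56 − 16/2 + 1 = 49.

49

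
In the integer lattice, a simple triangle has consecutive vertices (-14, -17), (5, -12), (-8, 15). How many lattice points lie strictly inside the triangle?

Using the shoelace formula, 2A = |[(-14)·(-12) − 5·(-17)] + [5·15 − (-8)·(-12)] + [(-8)·(-17) − (-14)·15]| = 578, so the area is 289.
The number of boundary lattice points is Σ gcd(|Δx|,|Δy|) = gcd(19,5) + gcd(13,27) + gcd(6,32) = 1+1+2 = 4.
By Pick's theorem A = I + B/2 − 1, so I = 289 − 4/2 + 1 = 288.

288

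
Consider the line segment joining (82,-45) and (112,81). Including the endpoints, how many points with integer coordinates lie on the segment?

The number of lattice points on a segment between lattice points is gcd(|Δx|,|Δy|) + 1 = gcd(30,126) + 1 = 6 + 1 = 7.

7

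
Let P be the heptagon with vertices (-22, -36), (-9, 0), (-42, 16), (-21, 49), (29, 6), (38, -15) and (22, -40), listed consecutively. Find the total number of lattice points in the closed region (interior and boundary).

3639

Using the shoelace formula, 2A = |((-22)·0 − (-9)·(-36)) + ((-9)·16 − (-42)·0) + ((-42)·49 − (-21)·16) + ((-21)·6 − 29·49) + (29·(-15) − 38·6) + (38·(-40) − 22·(-15)) + (22·(-36) − (-22)·(-40))| = 7262, so the area is 3631.
Along each edge there are gcd(|Δx|,|Δy|)+1 lattice points, so counting each shared vertex once the boundary has gcd(13,36) + gcd(33,16) + gcd(21,33) + gcd(50,43) + gcd(9,21) + gcd(16,25) + gcd(44,4) = 1+1+3+1+3+1+4 = 14.
Pick's theorem gives I = A − B/2 + 1 = 3631 − 14/2 + 1 = 3625, so the closed region contains I + B = 3625 + 14 = 3639 lattice points.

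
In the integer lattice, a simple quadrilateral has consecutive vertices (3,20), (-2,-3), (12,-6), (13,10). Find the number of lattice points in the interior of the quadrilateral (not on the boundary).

The shoelace formula gives twice the area as |(3·(-3) − (-2)·20) + ((-2)·(-6) − 12·(-3)) + (12·10 − 13·(-6)) + (13·20 − 3·10)| = 507, so the area is 253.5.
Summing gcd(|Δx|,|Δy|) over the edges gives the boundary count: gcd(5,23) + gcd(14,3) + gcd(1,16) + gcd(10,10) = 1+1+1+10 = 13.
By Pick's theorem A = I + B/2 − 1, so I = 253.5 − 13/2 + 1 = 248.

248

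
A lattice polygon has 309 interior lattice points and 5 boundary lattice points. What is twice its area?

621

Pick's theorem states A = I + B/2 − 1, so A = 309 + 5/2 − 1 = 621/2.
Hence 2A = 621.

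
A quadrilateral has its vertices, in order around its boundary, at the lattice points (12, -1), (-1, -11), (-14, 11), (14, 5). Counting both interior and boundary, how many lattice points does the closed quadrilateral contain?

The shoelace formula gives twice the area as |(12·(-11) − (-1)·(-1)) + ((-1)·11 − (-14)·(-11)) + ((-14)·5 − 14·11) + (14·(-1) − 12·5)| = 596, so the area is 298.
Summing gcd(|Δx|,|Δy|) over the edges gives the boundary count: gcd(13,10) + gcd(13,22) + gcd(28,6) + gcd(2,6) = 1+1+2+2 = 6.
Pick's theorem gives I = A − B/2 + 1 = 298 − 6/2 + 1 = 296, so the closed region contains I + B = 296 + 6 = 302 lattice points.

302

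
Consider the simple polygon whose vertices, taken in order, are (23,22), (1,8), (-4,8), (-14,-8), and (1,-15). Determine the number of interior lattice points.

461

By the shoelace formula, twice the signed area is |[23·8 − 1·22] + [1·8 − (-4)·8] + [(-4)·(-8) − (-14)·8] + [(-14)·(-15) − 1·(-8)] + [1·22 − 23·(-15)]| = 931, so the area is 465.5.
Along each edge there are gcd(|Δx|,|Δy|)+1 lattice points, so counting each shared vertex once the boundary has gcd(22,14) + gcd(5,0) + gcd(10,16) + gcd(15,7) + gcd(22,37) = 2+5+2+1+1 = 11.
By Pick's theorem A = I + B/2 − 1, so I = 465.5 − 11/2 + 1 = 461.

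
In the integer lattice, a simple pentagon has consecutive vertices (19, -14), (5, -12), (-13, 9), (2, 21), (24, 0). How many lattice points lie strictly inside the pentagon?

696

By the shoelace formula, twice the signed area is |[19·(-12) − 5·(-14)] + [5·9 − (-13)·(-12)] + [(-13)·21 − 2·9] + [2·0 − 24·21] + [24·(-14) − 19·0]| = 1400, so the area is 700.
The number of boundary lattice points is Σ gcd(|Δx|,|Δy|) = gcd(14,2) + gcd(18,21) + gcd(15,12) + gcd(22,21) + gcd(5,14) = 2+3+3+1+1 = 10.
By Pick's theorem A = I + B/2 − 1, so I = 700 − 10/2 + 1 = 696.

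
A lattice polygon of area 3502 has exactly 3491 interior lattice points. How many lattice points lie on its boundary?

Pick's theorem gives A = I + B/2 − 1, so B = 2(A − I + 1) = 2(3502 − 3491 + 1) = 24.

24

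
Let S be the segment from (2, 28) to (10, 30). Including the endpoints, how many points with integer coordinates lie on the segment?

The number of lattice points on a segment between lattice points is gcd(|Δx|,|Δy|) + 1 = gcd(8,2) + 1 = 2 + 1 = 3.

3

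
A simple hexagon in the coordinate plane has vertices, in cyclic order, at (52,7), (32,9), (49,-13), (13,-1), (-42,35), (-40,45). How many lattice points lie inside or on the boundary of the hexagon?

The shoelace formula gives twice the area as |[52·9 − 32·7] + [32·(-13) − 49·9] + [49·(-1) − 13·(-13)] + [13·35 − (-42)·(-1)] + [(-42)·45 − (-40)·35] + [(-40)·7 − 52·45]| = 3190, so the area is 1595.
The number of boundary lattice points is Σ gcd(|Δx|,|Δy|) = gcd(20,2) + gcd(17,22) + gcd(36,12) + gcd(55,36) + gcd(2,10) + gcd(92,38) = 2+1+12+1+2+2 = 20.
Pick's theorem gives I = A − B/2 + 1 = 1595 − 20/2 + 1 = 1586, so the closed region contains I + B = 1586 + 20 = 1606 lattice points.

1606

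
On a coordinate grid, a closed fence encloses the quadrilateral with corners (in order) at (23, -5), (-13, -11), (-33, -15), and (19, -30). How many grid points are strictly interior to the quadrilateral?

By the shoelace formula, twice the signed area is |(23·(-11) − (-13)·(-5)) + ((-13)·(-15) − (-33)·(-11)) + ((-33)·(-30) − 19·(-15)) + (19·(-5) − 23·(-30))| = 1384, so the area is 692.
The number of boundary lattice points is Σ gcd(|Δx|,|Δy|) = gcd(36,6) + gcd(20,4) + gcd(52,15) + gcd(4,25) = 6+4+1+1 = 12.
By Pick's theorem A = I + B/2 − 1, so I = 692 − 12/2 + 1 = 687.

687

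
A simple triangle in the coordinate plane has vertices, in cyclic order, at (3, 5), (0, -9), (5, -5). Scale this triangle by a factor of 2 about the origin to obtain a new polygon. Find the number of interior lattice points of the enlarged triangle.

113

The shoelace formula gives twice the area as |(3·(-9) − 0·5) + (0·(-5) − 5·(-9)) + (5·5 − 3·(-5))| = 58, so the area is 29.
Along each edge there are gcd(|Δx|,|Δy|)+1 lattice points, so counting each shared vertex once the boundary has gcd(3,14) + gcd(5,4) + gcd(2,10) = 1+1+2 = 4.
Scaling by 2 multiplies the area by 2² = 4 (so the new area is 116) and multiplies the boundary lattice-point count by 2, giving 8.
By Pick's theorem, the interior count of the dilated polygon is 116 − 8/2 + 1 = 113.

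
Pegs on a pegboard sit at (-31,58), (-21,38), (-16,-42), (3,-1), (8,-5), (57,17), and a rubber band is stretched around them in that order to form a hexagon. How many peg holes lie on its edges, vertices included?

Summing gcd(|Δx|,|Δy|) over the edges gives the boundary count: gcd(10,20) + gcd(5,80) + gcd(19,41) + gcd(5,4) + gcd(49,22) + gcd(88,41) = 10+5+1+1+1+1 = 19.

19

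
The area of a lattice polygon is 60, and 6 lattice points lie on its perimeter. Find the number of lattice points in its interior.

Pick's theorem A = I + B/2 − 1 rearranges to I = A − B/2 + 1 = 60 − 6/2 + 1 = 58.

58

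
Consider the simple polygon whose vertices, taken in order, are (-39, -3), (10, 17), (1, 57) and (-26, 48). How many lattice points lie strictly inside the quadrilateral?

The shoelace formula gives twice the area as |[(-39)·17 − 10·(-3)] + [10·57 − 1·17] + [1·48 − (-26)·57] + [(-26)·(-3) − (-39)·48]| = 3400, so the area is 1700.
The number of boundary lattice points is Σ gcd(|Δx|,|Δy|) = gcd(49,20) + gcd(9,40) + gcd(27,9) + gcd(13,51) = 1+1+9+1 = 12.
By Pick's theorem A = I + B/2 − 1, so I = 1700 − 12/2 + 1 = 1695.

1695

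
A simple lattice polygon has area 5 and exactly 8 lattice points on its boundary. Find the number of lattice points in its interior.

From Pick's theorem, I = A − B/2 + 1 = 5 − 8/2 + 1 = 2.

2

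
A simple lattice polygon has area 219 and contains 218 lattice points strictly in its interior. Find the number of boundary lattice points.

Pick's theorem gives A = I + B/2 − 1, so B = 2(A − I + 1) = 2(219 − 218 + 1) = 4.

4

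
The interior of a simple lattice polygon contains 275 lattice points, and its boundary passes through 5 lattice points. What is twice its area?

553

By Pick's theorem, A = I + B/2 − 1 = 275 + 5/2 − 1 = 553/2.
Hence 2A = 553.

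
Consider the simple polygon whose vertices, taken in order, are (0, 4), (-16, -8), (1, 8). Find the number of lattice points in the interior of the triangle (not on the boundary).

24

The shoelace formula gives twice the area as |[0·(-8) − (-16)·4] + [(-16)·8 − 1·(-8)] + [1·4 − 0·8]| = 52, so the area is 26.
The number of boundary lattice points is Σ gcd(|Δx|,|Δy|) = gcd(16,12) + gcd(17,16) + gcd(1,4) = 4+1+1 = 6.
Pick's theorem gives I = A − B/2 + 1 = 26 − 6/2 + 1 = 24.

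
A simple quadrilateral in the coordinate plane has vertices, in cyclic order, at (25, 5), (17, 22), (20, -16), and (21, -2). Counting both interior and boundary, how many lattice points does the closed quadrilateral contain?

By the shoelace formula, twice the signed area is |(25·22 − 17·5) + (17·(-16) − 20·22) + (20·(-2) − 21·(-16)) + (21·5 − 25·(-2))| = 204, so the area is 102.
Summing gcd(|Δx|,|Δy|) over the edges gives the boundary count: gcd(8,17) + gcd(3,38) + gcd(1,14) + gcd(4,7) = 1+1+1+1 = 4.
Pick's theorem gives I = A − B/2 + 1 = 102 − 4/2 + 1 = 101, so the closed region contains I + B = 101 + 4 = 105 lattice points.

105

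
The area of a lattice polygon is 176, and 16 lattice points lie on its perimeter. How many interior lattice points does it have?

169

Pick's theorem A = I + B/2 − 1 rearranges to I = A − B/2 + 1 = 176 − 16/2 + 1 = 169.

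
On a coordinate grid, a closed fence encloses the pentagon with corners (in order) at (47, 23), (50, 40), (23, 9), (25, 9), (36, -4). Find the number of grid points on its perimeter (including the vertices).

6

Along each edge there are gcd(|Δx|,|Δy|)+1 lattice points, so counting each shared vertex once the boundary has gcd(3,17) + gcd(27,31) + gcd(2,0) + gcd(11,13) + gcd(11,27) = 1+1+2+1+1 = 6.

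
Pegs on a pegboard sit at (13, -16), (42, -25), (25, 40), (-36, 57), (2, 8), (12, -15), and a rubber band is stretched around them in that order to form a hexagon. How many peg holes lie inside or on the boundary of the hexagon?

2500

By the shoelace formula, twice the signed area is |(13·(-25) − 42·(-16)) + (42·40 − 25·(-25)) + (25·57 − (-36)·40) + ((-36)·8 − 2·57) + (2·(-15) − 12·8) + (12·(-16) − 13·(-15))| = 4992, so the area is 2496.
The number of boundary lattice points is Σ gcd(|Δx|,|Δy|) = gcd(29,9) + gcd(17,65) + gcd(61,17) + gcd(38,49) + gcd(10,23) + gcd(1,1) = 1+1+1+1+1+1 = 6.
Pick's theorem gives I = A − B/2 + 1 = 2496 − 6/2 + 1 = 2494, so the closed region contains I + B = 2494 + 6 = 2500 lattice points.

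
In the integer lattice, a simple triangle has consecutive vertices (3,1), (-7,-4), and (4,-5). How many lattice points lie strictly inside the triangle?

Using the shoelace formula, 2A = |[3·(-4) − (-7)·1] + [(-7)·(-5) − 4·(-4)] + [4·1 − 3·(-5)]| = 65, so the area is 32.5.
The number of boundary lattice points is Σ gcd(|Δx|,|Δy|) = gcd(10,5) + gcd(11,1) + gcd(1,6) = 5+1+1 = 7.
By Pick's theorem A = I + B/2 − 1, so I = 32.5 − 7/2 + 1 = 30.

30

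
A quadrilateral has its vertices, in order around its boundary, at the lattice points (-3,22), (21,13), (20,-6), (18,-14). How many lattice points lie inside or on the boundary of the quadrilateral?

358

By the shoelace formula, twice the signed area is |((-3)·13 − 21·22) + (21·(-6) − 20·13) + (20·(-14) − 18·(-6)) + (18·22 − (-3)·(-14))| = 705, so the area is 705/2.
Summing gcd(|Δx|,|Δy|) over the edges gives the boundary count: gcd(24,9) + gcd(1,19) + gcd(2,8) + gcd(21,36) = 3+1+2+3 = 9.
Pick's theorem gives I = A − B/2 + 1 = 705/2 − 9/2 + 1 = 349, so the closed region contains I + B = 349 + 9 = 358 lattice points.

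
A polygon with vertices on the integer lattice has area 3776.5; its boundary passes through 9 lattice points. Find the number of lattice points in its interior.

From Pick's theorem, I = A − B/2 + 1 = 3776.5 − 9/2 + 1 = 3773.

3773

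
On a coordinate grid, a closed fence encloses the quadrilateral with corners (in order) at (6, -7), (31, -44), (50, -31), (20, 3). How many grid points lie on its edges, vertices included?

6

Summing gcd(|Δx|,|Δy|) over the edges gives the boundary count: gcd(25,37) + gcd(19,13) + gcd(30,34) + gcd(14,10) = 1+1+2+2 = 6.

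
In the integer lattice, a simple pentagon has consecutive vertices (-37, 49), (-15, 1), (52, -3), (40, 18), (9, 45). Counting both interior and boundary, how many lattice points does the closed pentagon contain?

By the shoelace formula, twice the signed area is |[(-37)·1 − (-15)·49] + [(-15)·(-3) − 52·1] + [52·18 − 40·(-3)] + [40·45 − 9·18] + [9·49 − (-37)·45]| = 5491, so the area is 2745.5.
Along each edge there are gcd(|Δx|,|Δy|)+1 lattice points, so counting each shared vertex once the boundary has gcd(22,48) + gcd(67,4) + gcd(12,21) + gcd(31,27) + gcd(46,4) = 2+1+3+1+2 = 9.
Pick's theorem gives I = A − B/2 + 1 = 2745.5 − 9/2 + 1 = 2742, so the closed region contains I + B = 2742 + 9 = 2751 lattice points.

2751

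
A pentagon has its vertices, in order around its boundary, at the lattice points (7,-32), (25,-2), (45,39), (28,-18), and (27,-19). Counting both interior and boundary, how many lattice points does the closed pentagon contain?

By the shoelace formula, twice the signed area is |(7·(-2) − 25·(-32)) + (25·39 − 45·(-2)) + (45·(-18) − 28·39) + (28·(-19) − 27·(-18)) + (27·(-32) − 7·(-19))| = 828, so the area is 414.
Summing gcd(|Δx|,|Δy|) over the edges gives the boundary count: gcd(18,30) + gcd(20,41) + gcd(17,57) + gcd(1,1) + gcd(20,13) = 6+1+1+1+1 = 10.
Pick's theorem gives I = A − B/2 + 1 = 414 − 10/2 + 1 = 410, so the closed region contains I + B = 410 + 10 = 420 lattice points.

420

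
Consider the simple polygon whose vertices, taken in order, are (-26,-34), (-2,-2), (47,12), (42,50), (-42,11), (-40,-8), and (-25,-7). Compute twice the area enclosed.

5986

Using the shoelace formula, 2A = |[(-26)·(-2) − (-2)·(-34)] + [(-2)·12 − 47·(-2)] + [47·50 − 42·12] + [42·11 − (-42)·50] + [(-42)·(-8) − (-40)·11] + [(-40)·(-7) − (-25)·(-8)] + [(-25)·(-34) − (-26)·(-7)]| = 5986, so the area is 2993.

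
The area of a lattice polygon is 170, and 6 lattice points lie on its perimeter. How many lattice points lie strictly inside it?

168

From Pick's theorem, I = A − B/2 + 1 = 170 − 6/2 + 1 = 168.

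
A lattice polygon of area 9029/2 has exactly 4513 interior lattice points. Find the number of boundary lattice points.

Pick's theorem gives A = I + B/2 − 1, so B = 2(A − I + 1) = 2(9029/2 − 4513 + 1) = 5.

5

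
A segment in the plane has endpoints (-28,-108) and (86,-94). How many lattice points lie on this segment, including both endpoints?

3

The number of lattice points on a segment between lattice points is gcd(|Δx|,|Δy|) + 1 = gcd(114,14) + 1 = 2 + 1 = 3.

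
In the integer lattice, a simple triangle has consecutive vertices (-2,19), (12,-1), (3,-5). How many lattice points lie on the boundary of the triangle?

4

Along each edge there are gcd(|Δx|,|Δy|)+1 lattice points, so counting each shared vertex once the boundary has gcd(14,20) + gcd(9,4) + gcd(5,24) = 2+1+1 = 4.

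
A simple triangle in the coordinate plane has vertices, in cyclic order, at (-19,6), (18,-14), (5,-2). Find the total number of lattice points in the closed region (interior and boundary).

Using the shoelace formula, 2A = |[(-19)·(-14) − 18·6] + [18·(-2) − 5·(-14)] + [5·6 − (-19)·(-2)]| = 184, so the area is 92.
The number of boundary lattice points is Σ gcd(|Δx|,|Δy|) = gcd(37,20) + gcd(13,12) + gcd(24,8) = 1+1+8 = 10.
Pick's theorem gives I = A − B/2 + 1 = 92 − 10/2 + 1 = 88, so the closed region contains I + B = 88 + 10 = 98 lattice points.

98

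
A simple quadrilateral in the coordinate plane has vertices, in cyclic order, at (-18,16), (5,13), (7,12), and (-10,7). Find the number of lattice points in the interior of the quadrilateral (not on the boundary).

104

The shoelace formula gives twice the area as |((-18)·13 − 5·16) + (5·12 − 7·13) + (7·7 − (-10)·12) + ((-10)·16 − (-18)·7)| = 210, so the area is 105.
The number of boundary lattice points is Σ gcd(|Δx|,|Δy|) = gcd(23,3) + gcd(2,1) + gcd(17,5) + gcd(8,9) = 1+1+1+1 = 4.
Pick's theorem gives I = A − B/2 + 1 = 105 − 4/2 + 1 = 104.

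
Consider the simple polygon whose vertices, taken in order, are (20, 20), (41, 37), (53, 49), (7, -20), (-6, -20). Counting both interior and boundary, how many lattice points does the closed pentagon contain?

Using the shoelace formula, 2A = |(20·37 − 41·20) + (41·49 − 53·37) + (53·(-20) − 7·49) + (7·(-20) − (-6)·(-20)) + ((-6)·20 − 20·(-20))| = 1415, so the area is 1415/2.
Summing gcd(|Δx|,|Δy|) over the edges gives the boundary count: gcd(21,17) + gcd(12,12) + gcd(46,69) + gcd(13,0) + gcd(26,40) = 1+12+23+13+2 = 51.
Pick's theorem gives I = A − B/2 + 1 = 1415/2 − 51/2 + 1 = 683, so the closed region contains I + B = 683 + 51 = 734 lattice points.

734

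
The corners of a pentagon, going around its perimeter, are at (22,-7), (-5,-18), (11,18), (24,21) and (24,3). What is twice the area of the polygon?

By the shoelace formula, twice the signed area is |(22·(-18) − (-5)·(-7)) + ((-5)·18 − 11·(-18)) + (11·21 − 24·18) + (24·3 − 24·21) + (24·(-7) − 22·3)| = 1190, so the area is 595.

1190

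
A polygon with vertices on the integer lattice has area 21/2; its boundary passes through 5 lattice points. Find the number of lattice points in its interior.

9

Pick's theorem A = I + B/2 − 1 rearranges to I = A − B/2 + 1 = 21/2 − 5/2 + 1 = 9.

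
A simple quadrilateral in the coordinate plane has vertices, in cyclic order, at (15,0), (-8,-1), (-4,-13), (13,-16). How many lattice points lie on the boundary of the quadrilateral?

Summing gcd(|Δx|,|Δy|) over the edges gives the boundary count: gcd(23,1) + gcd(4,12) + gcd(17,3) + gcd(2,16) = 1+4+1+2 = 8.

8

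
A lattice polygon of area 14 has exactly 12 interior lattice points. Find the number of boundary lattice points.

Pick's theorem gives A = I + B/2 − 1, so B = 2(A − I + 1) = 2(14 − 12 + 1) = 6.

6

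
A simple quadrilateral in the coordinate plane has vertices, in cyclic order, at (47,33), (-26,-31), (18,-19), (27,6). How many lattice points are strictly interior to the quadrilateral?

839

The shoelace formula gives twice the area as |[47·(-31) − (-26)·33] + [(-26)·(-19) − 18·(-31)] + [18·6 − 27·(-19)] + [27·33 − 47·6]| = 1683, so the area is 1683/2.
Summing gcd(|Δx|,|Δy|) over the edges gives the boundary count: gcd(73,64) + gcd(44,12) + gcd(9,25) + gcd(20,27) = 1+4+1+1 = 7.
Pick's theorem gives I = A − B/2 + 1 = 1683/2 − 7/2 + 1 = 839.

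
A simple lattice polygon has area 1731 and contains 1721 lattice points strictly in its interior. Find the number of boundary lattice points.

22

Pick's theorem gives A = I + B/2 − 1, so B = 2(A − I + 1) = 2(1731 − 1721 + 1) = 22.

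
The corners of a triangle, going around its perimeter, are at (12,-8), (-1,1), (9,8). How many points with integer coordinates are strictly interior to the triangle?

The shoelace formula gives twice the area as |[12·1 − (-1)·(-8)] + [(-1)·8 − 9·1] + [9·(-8) − 12·8]| = 181, so the area is 181/2.
Summing gcd(|Δx|,|Δy|) over the edges gives the boundary count: gcd(13,9) + gcd(10,7) + gcd(3,16) = 1+1+1 = 3.
Pick's theorem gives I = A − B/2 + 1 = 181/2 − 3/2 + 1 = 90.

90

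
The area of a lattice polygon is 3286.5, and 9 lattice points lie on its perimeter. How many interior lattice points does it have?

3283

Pick's theorem A = I + B/2 − 1 rearranges to I = A − B/2 + 1 = 3286.5 − 9/2 + 1 = 3283.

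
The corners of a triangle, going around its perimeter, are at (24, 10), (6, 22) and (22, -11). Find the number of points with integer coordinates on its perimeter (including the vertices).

Summing gcd(|Δx|,|Δy|) over the edges gives the boundary count: gcd(18,12) + gcd(16,33) + gcd(2,21) = 6+1+1 = 8.

8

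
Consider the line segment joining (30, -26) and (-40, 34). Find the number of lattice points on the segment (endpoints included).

The number of lattice points on a segment between lattice points is gcd(|Δx|,|Δy|) + 1 = gcd(70,60) + 1 = 10 + 1 = 11.

11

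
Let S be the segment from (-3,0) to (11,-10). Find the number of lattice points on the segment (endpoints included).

The number of lattice points on a segment between lattice points is gcd(|Δx|,|Δy|) + 1 = gcd(14,10) + 1 = 2 + 1 = 3.

3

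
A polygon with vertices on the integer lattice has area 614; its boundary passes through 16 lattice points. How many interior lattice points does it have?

Pick's theorem A = I + B/2 − 1 rearranges to I = A − B/2 + 1 = 614 − 16/2 + 1 = 607.

607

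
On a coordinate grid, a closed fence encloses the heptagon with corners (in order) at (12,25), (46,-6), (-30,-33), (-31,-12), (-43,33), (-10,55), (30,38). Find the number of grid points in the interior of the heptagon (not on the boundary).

4438

Using the shoelace formula, 2A = |[12·(-6) − 46·25] + [46·(-33) − (-30)·(-6)] + [(-30)·(-12) − (-31)·(-33)] + [(-31)·33 − (-43)·(-12)] + [(-43)·55 − (-10)·33] + [(-10)·38 − 30·55] + [30·25 − 12·38]| = 8893, so the area is 8893/2.
Summing gcd(|Δx|,|Δy|) over the edges gives the boundary count: gcd(34,31) + gcd(76,27) + gcd(1,21) + gcd(12,45) + gcd(33,22) + gcd(40,17) + gcd(18,13) = 1+1+1+3+11+1+1 = 19.
By Pick's theorem A = I + B/2 − 1, so I = 8893/2 − 19/2 + 1 = 4438.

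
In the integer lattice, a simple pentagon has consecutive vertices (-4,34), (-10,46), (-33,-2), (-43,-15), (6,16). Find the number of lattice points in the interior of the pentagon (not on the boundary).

882

Using the shoelace formula, 2A = |((-4)·46 − (-10)·34) + ((-10)·(-2) − (-33)·46) + ((-33)·(-15) − (-43)·(-2)) + ((-43)·16 − 6·(-15)) + (6·34 − (-4)·16)| = 1773, so the area is 886.5.
Summing gcd(|Δx|,|Δy|) over the edges gives the boundary count: gcd(6,12) + gcd(23,48) + gcd(10,13) + gcd(49,31) + gcd(10,18) = 6+1+1+1+2 = 11.
By Pick's theorem A = I + B/2 − 1, so I = 886.5 − 11/2 + 1 = 882.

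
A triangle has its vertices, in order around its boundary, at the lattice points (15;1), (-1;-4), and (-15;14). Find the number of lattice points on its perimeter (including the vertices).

Along each edge there are gcd(|Δx|,|Δy|)+1 lattice points, so counting each shared vertex once the boundary has gcd(16,5) + gcd(14,18) + gcd(30,13) = 1+2+1 = 4.

4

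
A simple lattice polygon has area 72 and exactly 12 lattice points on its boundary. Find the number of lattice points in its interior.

67

From Pick's theorem, I = A − B/2 + 1 = 72 − 12/2 + 1 = 67.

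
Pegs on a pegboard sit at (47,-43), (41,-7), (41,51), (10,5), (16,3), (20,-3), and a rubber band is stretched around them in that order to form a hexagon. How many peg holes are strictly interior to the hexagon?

1281

By the shoelace formula, twice the signed area is |[47·(-7) − 41·(-43)] + [41·51 − 41·(-7)] + [41·5 − 10·51] + [10·3 − 16·5] + [16·(-3) − 20·3] + [20·(-43) − 47·(-3)]| = 2630, so the area is 1315.
The number of boundary lattice points is Σ gcd(|Δx|,|Δy|) = gcd(6,36) + gcd(0,58) + gcd(31,46) + gcd(6,2) + gcd(4,6) + gcd(27,40) = 6+58+1+2+2+1 = 70.
Pick's theorem gives I = A − B/2 + 1 = 1315 − 70/2 + 1 = 1281.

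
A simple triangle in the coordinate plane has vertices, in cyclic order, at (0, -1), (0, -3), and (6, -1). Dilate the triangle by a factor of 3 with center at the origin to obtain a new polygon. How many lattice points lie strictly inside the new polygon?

40

The shoelace formula gives twice the area as |[0·(-3) − 0·(-1)] + [0·(-1) − 6·(-3)] + [6·(-1) − 0·(-1)]| = 12, so the area is 6.
Along each edge there are gcd(|Δx|,|Δy|)+1 lattice points, so counting each shared vertex once the boundary has gcd(0,2) + gcd(6,2) + gcd(6,0) = 2+2+6 = 10.
Scaling by 3 multiplies the area by 3² = 9 (so the new area is 54) and multiplies the boundary lattice-point count by 3, giving 30.
By Pick's theorem, the interior count of the dilated polygon is 54 − 30/2 + 1 = 40.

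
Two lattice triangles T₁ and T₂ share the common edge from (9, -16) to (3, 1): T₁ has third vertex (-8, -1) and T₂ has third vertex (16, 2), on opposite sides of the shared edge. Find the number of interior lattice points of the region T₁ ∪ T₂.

212

The union is the simple quadrilateral with vertices (9, -16), (-8, -1), (3, 1), (16, 2) in order.
By the shoelace formula, twice the signed area is |[9·(-1) − (-8)·(-16)] + [(-8)·1 − 3·(-1)] + [3·2 − 16·1] + [16·(-16) − 9·2]| = 426, so the area is 213.
The number of boundary lattice points is Σ gcd(|Δx|,|Δy|) = gcd(17,15) + gcd(11,2) + gcd(13,1) + gcd(7,18) = 1+1+1+1 = 4.
By Pick's theorem I = A − B/2 + 1 = 213 − 4/2 + 1 = 212.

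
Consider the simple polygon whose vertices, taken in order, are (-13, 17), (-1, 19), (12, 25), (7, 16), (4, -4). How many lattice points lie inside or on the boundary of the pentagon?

275

By the shoelace formula, twice the signed area is |[(-13)·19 − (-1)·17] + [(-1)·25 − 12·19] + [12·16 − 7·25] + [7·(-4) − 4·16] + [4·17 − (-13)·(-4)]| = 542, so the area is 271.
Along each edge there are gcd(|Δx|,|Δy|)+1 lattice points, so counting each shared vertex once the boundary has gcd(12,2) + gcd(13,6) + gcd(5,9) + gcd(3,20) + gcd(17,21) = 2+1+1+1+1 = 6.
Pick's theorem gives I = A − B/2 + 1 = 271 − 6/2 + 1 = 269, so the closed region contains I + B = 269 + 6 = 275 lattice points.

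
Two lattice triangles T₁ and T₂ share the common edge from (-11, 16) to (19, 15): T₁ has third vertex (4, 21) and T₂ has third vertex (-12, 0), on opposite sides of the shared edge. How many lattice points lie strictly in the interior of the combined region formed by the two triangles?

The union is the simple quadrilateral with vertices (-11, 16), (4, 21), (19, 15), (-12, 0) in order.
The shoelace formula gives twice the area as |[(-11)·21 − 4·16] + [4·15 − 19·21] + [19·0 − (-12)·15] + [(-12)·16 − (-11)·0]| = 646, so the area is 323.
The number of boundary lattice points is Σ gcd(|Δx|,|Δy|) = gcd(15,5) + gcd(15,6) + gcd(31,15) + gcd(1,16) = 5+3+1+1 = 10.
By Pick's theorem I = A − B/2 + 1 = 323 − 10/2 + 1 = 319.

319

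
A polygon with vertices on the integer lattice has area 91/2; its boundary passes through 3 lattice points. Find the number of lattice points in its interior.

From Pick's theorem, I = A − B/2 + 1 = 91/2 − 3/2 + 1 = 45.

45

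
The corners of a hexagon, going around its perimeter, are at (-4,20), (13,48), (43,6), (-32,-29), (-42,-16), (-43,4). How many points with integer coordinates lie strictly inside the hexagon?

2943

Using the shoelace formula, 2A = |[(-4)·48 − 13·20] + [13·6 − 43·48] + [43·(-29) − (-32)·6] + [(-32)·(-16) − (-42)·(-29)] + [(-42)·4 − (-43)·(-16)] + [(-43)·20 − (-4)·4]| = 5899, so the area is 2949.5.
The number of boundary lattice points is Σ gcd(|Δx|,|Δy|) = gcd(17,28) + gcd(30,42) + gcd(75,35) + gcd(10,13) + gcd(1,20) + gcd(39,16) = 1+6+5+1+1+1 = 15.
Pick's theorem gives I = A − B/2 + 1 = 2949.5 − 15/2 + 1 = 2943.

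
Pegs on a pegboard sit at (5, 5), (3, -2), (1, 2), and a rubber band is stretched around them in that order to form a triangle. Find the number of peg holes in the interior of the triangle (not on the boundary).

10

By the shoelace formula, twice the signed area is |(5·(-2) − 3·5) + (3·2 − 1·(-2)) + (1·5 − 5·2)| = 22, so the area is 11.
The number of boundary lattice points is Σ gcd(|Δx|,|Δy|) = gcd(2,7) + gcd(2,4) + gcd(4,3) = 1+2+1 = 4.
Pick's theorem gives I = A − B/2 + 1 = 11 − 4/2 + 1 = 10.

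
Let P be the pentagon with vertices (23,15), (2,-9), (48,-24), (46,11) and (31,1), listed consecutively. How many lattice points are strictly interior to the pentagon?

958

Using the shoelace formula, 2A = |[23·(-9) − 2·15] + [2·(-24) − 48·(-9)] + [48·11 − 46·(-24)] + [46·1 − 31·11] + [31·15 − 23·1]| = 1926, so the area is 963.
Along each edge there are gcd(|Δx|,|Δy|)+1 lattice points, so counting each shared vertex once the boundary has gcd(21,24) + gcd(46,15) + gcd(2,35) + gcd(15,10) + gcd(8,14) = 3+1+1+5+2 = 12.
Pick's theorem gives I = A − B/2 + 1 = 963 − 12/2 + 1 = 958.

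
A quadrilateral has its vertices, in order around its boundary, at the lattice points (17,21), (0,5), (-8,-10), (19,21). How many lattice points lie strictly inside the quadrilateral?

The shoelace formula gives twice the area as |(17·5 − 0·21) + (0·(-10) − (-8)·5) + ((-8)·21 − 19·(-10)) + (19·21 − 17·21)| = 189, so the area is 94.5.
Along each edge there are gcd(|Δx|,|Δy|)+1 lattice points, so counting each shared vertex once the boundary has gcd(17,16) + gcd(8,15) + gcd(27,31) + gcd(2,0) = 1+1+1+2 = 5.
By Pick's theorem A = I + B/2 − 1, so I = 94.5 − 5/2 + 1 = 93.

93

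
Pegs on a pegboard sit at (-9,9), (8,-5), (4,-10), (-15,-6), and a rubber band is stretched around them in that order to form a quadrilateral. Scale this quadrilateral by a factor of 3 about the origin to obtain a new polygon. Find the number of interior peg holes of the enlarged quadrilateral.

2017

By the shoelace formula, twice the signed area is |((-9)·(-5) − 8·9) + (8·(-10) − 4·(-5)) + (4·(-6) − (-15)·(-10)) + ((-15)·9 − (-9)·(-6))| = 450, so the area is 225.
Summing gcd(|Δx|,|Δy|) over the edges gives the boundary count: gcd(17,14) + gcd(4,5) + gcd(19,4) + gcd(6,15) = 1+1+1+3 = 6.
Scaling by 3 multiplies the area by 3² = 9 (so the new area is 2025) and multiplies the boundary lattice-point count by 3, giving 18.
By Pick's theorem, the interior count of the dilated polygon is 2025 − 18/2 + 1 = 2017.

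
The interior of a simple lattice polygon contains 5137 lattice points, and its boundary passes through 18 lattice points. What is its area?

5145

By Pick's theorem, A = I + B/2 − 1 = 5137 + 18/2 − 1 = 5145.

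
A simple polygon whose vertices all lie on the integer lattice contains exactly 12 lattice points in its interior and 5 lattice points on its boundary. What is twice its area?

27

By Pick's theorem, A = I + B/2 − 1 = 12 + 5/2 − 1 = 27/2.
Hence 2A = 27.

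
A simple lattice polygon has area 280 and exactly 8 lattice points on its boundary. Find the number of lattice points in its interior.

277

From Pick's theorem, I = A − B/2 + 1 = 280 − 8/2 + 1 = 277.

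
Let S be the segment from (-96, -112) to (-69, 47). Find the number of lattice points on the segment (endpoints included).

4

The number of lattice points on a segment between lattice points is gcd(|Δx|,|Δy|) + 1 = gcd(27,159) + 1 = 3 + 1 = 4.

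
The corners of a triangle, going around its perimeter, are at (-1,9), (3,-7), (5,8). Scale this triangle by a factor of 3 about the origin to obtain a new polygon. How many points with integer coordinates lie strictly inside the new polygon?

406

By the shoelace formula, twice the signed area is |[(-1)·(-7) − 3·9] + [3·8 − 5·(-7)] + [5·9 − (-1)·8]| = 92, so the area is 46.
The number of boundary lattice points is Σ gcd(|Δx|,|Δy|) = gcd(4,16) + gcd(2,15) + gcd(6,1) = 4+1+1 = 6.
Scaling by 3 multiplies the area by 3² = 9 (so the new area is 414) and multiplies the boundary lattice-point count by 3, giving 18.
By Pick's theorem, the interior count of the dilated polygon is 414 − 18/2 + 1 = 406.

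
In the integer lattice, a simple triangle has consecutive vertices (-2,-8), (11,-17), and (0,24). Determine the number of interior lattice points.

By the shoelace formula, twice the signed area is |((-2)·(-17) − 11·(-8)) + (11·24 − 0·(-17)) + (0·(-8) − (-2)·24)| = 434, so the area is 217.
Summing gcd(|Δx|,|Δy|) over the edges gives the boundary count: gcd(13,9) + gcd(11,41) + gcd(2,32) = 1+1+2 = 4.
By Pick's theorem A = I + B/2 − 1, so I = 217 − 4/2 + 1 = 216.

216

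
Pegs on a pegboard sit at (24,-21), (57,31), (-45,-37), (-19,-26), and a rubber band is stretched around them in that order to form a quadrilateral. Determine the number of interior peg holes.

Using the shoelace formula, 2A = |(24·31 − 57·(-21)) + (57·(-37) − (-45)·31) + ((-45)·(-26) − (-19)·(-37)) + ((-19)·(-21) − 24·(-26))| = 2717, so the area is 2717/2.
Summing gcd(|Δx|,|Δy|) over the edges gives the boundary count: gcd(33,52) + gcd(102,68) + gcd(26,11) + gcd(43,5) = 1+34+1+1 = 37.
Pick's theorem gives I = A − B/2 + 1 = 2717/2 − 37/2 + 1 = 1341.

1341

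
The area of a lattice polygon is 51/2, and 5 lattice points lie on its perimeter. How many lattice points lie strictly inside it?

24

Pick's theorem A = I + B/2 − 1 rearranges to I = A − B/2 + 1 = 51/2 − 5/2 + 1 = 24.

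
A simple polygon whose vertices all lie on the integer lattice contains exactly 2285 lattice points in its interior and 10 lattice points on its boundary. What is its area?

By Pick's theorem, A = I + B/2 − 1 = 2285 + 10/2 − 1 = 2289.

2289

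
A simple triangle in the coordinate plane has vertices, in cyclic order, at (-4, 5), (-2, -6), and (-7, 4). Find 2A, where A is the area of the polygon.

35

By the shoelace formula, twice the signed area is |[(-4)·(-6) − (-2)·5] + [(-2)·4 − (-7)·(-6)] + [(-7)·5 − (-4)·4]| = 35, so the area is 35/2.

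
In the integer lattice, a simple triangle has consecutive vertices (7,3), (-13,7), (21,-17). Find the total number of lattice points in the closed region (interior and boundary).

177

By the shoelace formula, twice the signed area is |(7·7 − (-13)·3) + ((-13)·(-17) − 21·7) + (21·3 − 7·(-17))| = 344, so the area is 172.
The number of boundary lattice points is Σ gcd(|Δx|,|Δy|) = gcd(20,4) + gcd(34,24) + gcd(14,20) = 4+2+2 = 8.
Pick's theorem gives I = A − B/2 + 1 = 172 − 8/2 + 1 = 169, so the closed region contains I + B = 169 + 8 = 177 lattice points.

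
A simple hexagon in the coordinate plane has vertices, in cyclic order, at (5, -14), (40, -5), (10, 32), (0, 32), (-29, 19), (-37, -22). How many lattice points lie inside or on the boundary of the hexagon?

By the shoelace formula, twice the signed area is |[5·(-5) − 40·(-14)] + [40·32 − 10·(-5)] + [10·32 − 0·32] + [0·19 − (-29)·32] + [(-29)·(-22) − (-37)·19] + [(-37)·(-14) − 5·(-22)]| = 5082, so the area is 2541.
Summing gcd(|Δx|,|Δy|) over the edges gives the boundary count: gcd(35,9) + gcd(30,37) + gcd(10,0) + gcd(29,13) + gcd(8,41) + gcd(42,8) = 1+1+10+1+1+2 = 16.
Pick's theorem gives I = A − B/2 + 1 = 2541 − 16/2 + 1 = 2534, so the closed region contains I + B = 2534 + 16 = 2550 lattice points.

2550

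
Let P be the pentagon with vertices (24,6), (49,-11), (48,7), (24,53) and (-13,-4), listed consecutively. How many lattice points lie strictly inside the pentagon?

1648

By the shoelace formula, twice the signed area is |(24·(-11) − 49·6) + (49·7 − 48·(-11)) + (48·53 − 24·7) + (24·(-4) − (-13)·53) + ((-13)·6 − 24·(-4))| = 3300, so the area is 1650.
Along each edge there are gcd(|Δx|,|Δy|)+1 lattice points, so counting each shared vertex once the boundary has gcd(25,17) + gcd(1,18) + gcd(24,46) + gcd(37,57) + gcd(37,10) = 1+1+2+1+1 = 6.
By Pick's theorem A = I + B/2 − 1, so I = 1650 − 6/2 + 1 = 1648.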